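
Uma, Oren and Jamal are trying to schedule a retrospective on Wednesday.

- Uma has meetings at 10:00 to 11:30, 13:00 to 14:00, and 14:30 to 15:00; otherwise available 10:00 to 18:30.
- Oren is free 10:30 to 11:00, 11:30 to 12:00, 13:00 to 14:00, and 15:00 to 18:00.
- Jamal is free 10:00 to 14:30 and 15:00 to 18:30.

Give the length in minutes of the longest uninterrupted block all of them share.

Uma free within 10:00–18:30: 11:30–13:00, 14:00–14:30, 15:00–18:30.
Uma ∩ Oren: 11:30–12:00, 15:00–18:00.
Uma ∩ Oren ∩ Jamal: 11:30–12:00, 15:00–18:00.
Common window lengths: 30, 180 min; longest is 180.

180 minutes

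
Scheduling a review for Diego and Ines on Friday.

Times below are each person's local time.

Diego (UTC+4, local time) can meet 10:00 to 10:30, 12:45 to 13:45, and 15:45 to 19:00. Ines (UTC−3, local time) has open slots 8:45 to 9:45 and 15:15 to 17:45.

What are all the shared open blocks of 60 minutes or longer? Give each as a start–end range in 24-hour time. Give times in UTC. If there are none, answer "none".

Diego → UTC: 06:00–06:30, 08:45–09:45, 11:45–15:00.
Ines → UTC: 11:45–12:45, 18:15–20:45.
Diego ∩ Ines: 11:45–12:45.
Windows ≥ 60 min: 11:45–12:45.

11:45–12:45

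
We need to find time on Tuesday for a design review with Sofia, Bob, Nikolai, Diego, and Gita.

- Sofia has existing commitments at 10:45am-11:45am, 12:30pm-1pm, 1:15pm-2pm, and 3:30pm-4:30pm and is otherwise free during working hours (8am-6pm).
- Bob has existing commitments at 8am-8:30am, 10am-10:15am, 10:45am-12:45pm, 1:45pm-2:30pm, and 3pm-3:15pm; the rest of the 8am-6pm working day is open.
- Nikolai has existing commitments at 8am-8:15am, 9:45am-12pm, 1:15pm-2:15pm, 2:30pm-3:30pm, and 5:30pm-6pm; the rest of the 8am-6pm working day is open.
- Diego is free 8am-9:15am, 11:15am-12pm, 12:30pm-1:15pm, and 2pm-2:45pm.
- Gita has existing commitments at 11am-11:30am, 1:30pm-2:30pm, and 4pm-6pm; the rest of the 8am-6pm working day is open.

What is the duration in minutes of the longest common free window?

45 minutes

Sofia free within 08:00–18:00: 08:00–10:45, 11:45–12:30, 13:00–13:15, 14:00–15:30, 16:30–18:00.
Bob free within 08:00–18:00: 08:30–10:00, 10:15–10:45, 12:45–13:45, 14:30–15:00, 15:15–18:00.
Nikolai free within 08:00–18:00: 08:15–09:45, 12:00–13:15, 14:15–14:30, 15:30–17:30.
Gita free within 08:00–18:00: 08:00–11:00, 11:30–13:30, 14:30–16:00.
Sofia ∩ Bob: 08:30–10:00, 10:15–10:45, 13:00–13:15, 14:30–15:00, 15:15–15:30, 16:30–18:00.
Sofia ∩ Bob ∩ Nikolai: 08:30–09:45, 13:00–13:15, 16:30–17:30.
Sofia ∩ Bob ∩ Nikolai ∩ Diego: 08:30–09:15, 13:00–13:15.
Sofia ∩ Bob ∩ Nikolai ∩ Diego ∩ Gita: 08:30–09:15, 13:00–13:15.
Common window lengths: 45, 15 min; longest is 45.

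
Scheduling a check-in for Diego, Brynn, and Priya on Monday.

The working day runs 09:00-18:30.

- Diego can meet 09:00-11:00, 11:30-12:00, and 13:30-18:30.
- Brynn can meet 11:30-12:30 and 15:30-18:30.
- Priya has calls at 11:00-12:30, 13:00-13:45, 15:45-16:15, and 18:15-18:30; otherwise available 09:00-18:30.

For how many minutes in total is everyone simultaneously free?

Priya free within 09:00–18:30: 09:00–11:00, 12:30–13:00, 13:45–15:45, 16:15–18:15.
Diego ∩ Brynn: 11:30–12:00, 15:30–18:30.
Diego ∩ Brynn ∩ Priya: 15:30–15:45, 16:15–18:15.
Total common minutes: 15 + 120 = 135.

135 minutes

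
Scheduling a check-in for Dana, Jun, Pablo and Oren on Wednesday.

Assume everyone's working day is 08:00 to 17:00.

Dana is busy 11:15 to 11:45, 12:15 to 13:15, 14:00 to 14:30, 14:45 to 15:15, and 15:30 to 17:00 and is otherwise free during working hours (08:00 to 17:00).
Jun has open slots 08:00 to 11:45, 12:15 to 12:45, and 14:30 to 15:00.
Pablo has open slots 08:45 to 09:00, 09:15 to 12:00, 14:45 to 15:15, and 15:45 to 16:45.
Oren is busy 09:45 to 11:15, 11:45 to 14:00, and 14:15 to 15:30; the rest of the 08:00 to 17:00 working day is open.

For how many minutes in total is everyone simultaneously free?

45 minutes

Dana free within 08:00–17:00: 08:00–11:15, 11:45–12:15, 13:15–14:00, 14:30–14:45, 15:15–15:30.
Oren free within 08:00–17:00: 08:00–09:45, 11:15–11:45, 14:00–14:15, 15:30–17:00.
Dana ∩ Jun: 08:00–11:15, 14:30–14:45.
Dana ∩ Jun ∩ Pablo: 08:45–09:00, 09:15–11:15.
Dana ∩ Jun ∩ Pablo ∩ Oren: 08:45–09:00, 09:15–09:45.
Total common minutes: 15 + 30 = 45.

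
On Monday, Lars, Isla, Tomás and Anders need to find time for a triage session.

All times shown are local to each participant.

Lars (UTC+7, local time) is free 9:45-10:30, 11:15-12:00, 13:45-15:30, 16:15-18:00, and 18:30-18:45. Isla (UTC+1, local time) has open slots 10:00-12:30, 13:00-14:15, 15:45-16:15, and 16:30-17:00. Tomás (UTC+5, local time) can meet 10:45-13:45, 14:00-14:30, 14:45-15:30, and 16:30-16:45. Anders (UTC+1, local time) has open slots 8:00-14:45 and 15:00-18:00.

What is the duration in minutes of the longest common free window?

45 minutes

Lars → UTC: 02:45–03:30, 04:15–05:00, 06:45–08:30, 09:15–11:00, 11:30–11:45.
Isla → UTC: 09:00–11:30, 12:00–13:15, 14:45–15:15, 15:30–16:00.
Tomás → UTC: 05:45–08:45, 09:00–09:30, 09:45–10:30, 11:30–11:45.
Anders → UTC: 07:00–13:45, 14:00–17:00.
Lars ∩ Isla: 09:15–11:00.
Lars ∩ Isla ∩ Tomás: 09:15–09:30, 09:45–10:30.
Lars ∩ Isla ∩ Tomás ∩ Anders: 09:15–09:30, 09:45–10:30.
Common window lengths: 15, 45 min; longest is 45.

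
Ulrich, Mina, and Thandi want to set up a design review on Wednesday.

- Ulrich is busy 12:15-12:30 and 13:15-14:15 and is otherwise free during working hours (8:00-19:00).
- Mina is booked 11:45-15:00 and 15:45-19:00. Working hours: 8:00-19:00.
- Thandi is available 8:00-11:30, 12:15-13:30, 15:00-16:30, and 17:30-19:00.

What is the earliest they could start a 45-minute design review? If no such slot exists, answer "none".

08:00

Ulrich free within 08:00–19:00: 08:00–12:15, 12:30–13:15, 14:15–19:00.
Mina free within 08:00–19:00: 08:00–11:45, 15:00–15:45.
Ulrich ∩ Mina: 08:00–11:45, 15:00–15:45.
Ulrich ∩ Mina ∩ Thandi: 08:00–11:30, 15:00–15:45.
Windows ≥ 45 min: 08:00–11:30, 15:00–15:45.
Earliest such window starts at 08:00.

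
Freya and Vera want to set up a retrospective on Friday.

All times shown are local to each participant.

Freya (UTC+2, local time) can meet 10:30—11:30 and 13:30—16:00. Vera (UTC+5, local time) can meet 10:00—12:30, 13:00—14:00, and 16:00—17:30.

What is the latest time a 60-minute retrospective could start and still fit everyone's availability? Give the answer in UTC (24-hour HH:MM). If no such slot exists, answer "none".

Freya → UTC: 08:30–09:30, 11:30–14:00.
Vera → UTC: 05:00–07:30, 08:00–09:00, 11:00–12:30.
Freya ∩ Vera: 08:30–09:00, 11:30–12:30.
Windows ≥ 60 min: 11:30–12:30.
Latest start in the last window 11:30–12:30 is 12:30 − 60 min = 11:30.

11:30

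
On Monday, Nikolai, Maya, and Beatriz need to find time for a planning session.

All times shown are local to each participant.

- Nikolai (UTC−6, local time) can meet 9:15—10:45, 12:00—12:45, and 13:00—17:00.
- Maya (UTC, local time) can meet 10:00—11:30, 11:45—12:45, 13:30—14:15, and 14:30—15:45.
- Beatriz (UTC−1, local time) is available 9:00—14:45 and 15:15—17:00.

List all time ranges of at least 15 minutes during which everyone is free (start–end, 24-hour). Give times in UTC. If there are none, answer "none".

Nikolai → UTC: 15:15–16:45, 18:00–18:45, 19:00–23:00.
Maya → UTC: 10:00–11:30, 11:45–12:45, 13:30–14:15, 14:30–15:45.
Beatriz → UTC: 10:00–15:45, 16:15–18:00.
Nikolai ∩ Maya: 15:15–15:45.
Nikolai ∩ Maya ∩ Beatriz: 15:15–15:45.
Windows ≥ 15 min: 15:15–15:45.

15:15–15:45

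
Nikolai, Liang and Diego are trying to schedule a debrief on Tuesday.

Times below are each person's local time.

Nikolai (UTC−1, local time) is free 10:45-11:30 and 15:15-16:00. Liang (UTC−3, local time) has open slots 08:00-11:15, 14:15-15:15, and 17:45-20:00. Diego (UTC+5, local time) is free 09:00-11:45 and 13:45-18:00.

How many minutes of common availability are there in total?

45 minutes

Nikolai → UTC: 11:45–12:30, 16:15–17:00.
Liang → UTC: 11:00–14:15, 17:15–18:15, 20:45–23:00.
Diego → UTC: 04:00–06:45, 08:45–13:00.
Nikolai ∩ Liang: 11:45–12:30.
Nikolai ∩ Liang ∩ Diego: 11:45–12:30.
Total common minutes: 45.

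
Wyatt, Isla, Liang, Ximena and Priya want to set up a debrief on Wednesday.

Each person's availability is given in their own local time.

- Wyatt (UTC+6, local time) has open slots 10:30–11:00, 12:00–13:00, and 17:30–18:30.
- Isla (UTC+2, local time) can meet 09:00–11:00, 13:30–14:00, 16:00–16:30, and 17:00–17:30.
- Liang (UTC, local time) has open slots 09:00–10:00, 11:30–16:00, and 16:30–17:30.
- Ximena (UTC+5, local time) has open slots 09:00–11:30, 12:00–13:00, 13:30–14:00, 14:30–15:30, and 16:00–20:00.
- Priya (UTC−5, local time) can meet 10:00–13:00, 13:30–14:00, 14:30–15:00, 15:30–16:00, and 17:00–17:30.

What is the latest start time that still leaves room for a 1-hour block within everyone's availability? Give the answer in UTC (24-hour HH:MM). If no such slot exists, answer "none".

Wyatt → UTC: 04:30–05:00, 06:00–07:00, 11:30–12:30.
Isla → UTC: 07:00–09:00, 11:30–12:00, 14:00–14:30, 15:00–15:30.
Liang → UTC: 09:00–10:00, 11:30–16:00, 16:30–17:30.
Ximena → UTC: 04:00–06:30, 07:00–08:00, 08:30–09:00, 09:30–10:30, 11:00–15:00.
Priya → UTC: 15:00–18:00, 18:30–19:00, 19:30–20:00, 20:30–21:00, 22:00–22:30.
Wyatt ∩ Isla: 11:30–12:00.
Wyatt ∩ Isla ∩ Liang: 11:30–12:00.
Wyatt ∩ Isla ∩ Liang ∩ Ximena: 11:30–12:00.
Wyatt ∩ Isla ∩ Liang ∩ Ximena ∩ Priya: (none).
Windows ≥ 60 min: (none).

none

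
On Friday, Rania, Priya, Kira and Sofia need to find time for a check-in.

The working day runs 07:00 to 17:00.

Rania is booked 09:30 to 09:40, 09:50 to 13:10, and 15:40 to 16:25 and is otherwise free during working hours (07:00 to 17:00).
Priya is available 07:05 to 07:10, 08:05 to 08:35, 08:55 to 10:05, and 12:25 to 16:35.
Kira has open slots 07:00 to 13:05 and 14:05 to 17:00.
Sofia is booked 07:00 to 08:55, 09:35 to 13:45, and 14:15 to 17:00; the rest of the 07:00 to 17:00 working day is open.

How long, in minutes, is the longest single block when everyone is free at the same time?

35 minutes

Rania free within 07:00–17:00: 07:00–09:30, 09:40–09:50, 13:10–15:40, 16:25–17:00.
Sofia free within 07:00–17:00: 08:55–09:35, 13:45–14:15.
Rania ∩ Priya: 07:05–07:10, 08:05–08:35, 08:55–09:30, 09:40–09:50, 13:10–15:40, 16:25–16:35.
Rania ∩ Priya ∩ Kira: 07:05–07:10, 08:05–08:35, 08:55–09:30, 09:40–09:50, 14:05–15:40, 16:25–16:35.
Rania ∩ Priya ∩ Kira ∩ Sofia: 08:55–09:30, 14:05–14:15.
Common window lengths: 35, 10 min; longest is 35.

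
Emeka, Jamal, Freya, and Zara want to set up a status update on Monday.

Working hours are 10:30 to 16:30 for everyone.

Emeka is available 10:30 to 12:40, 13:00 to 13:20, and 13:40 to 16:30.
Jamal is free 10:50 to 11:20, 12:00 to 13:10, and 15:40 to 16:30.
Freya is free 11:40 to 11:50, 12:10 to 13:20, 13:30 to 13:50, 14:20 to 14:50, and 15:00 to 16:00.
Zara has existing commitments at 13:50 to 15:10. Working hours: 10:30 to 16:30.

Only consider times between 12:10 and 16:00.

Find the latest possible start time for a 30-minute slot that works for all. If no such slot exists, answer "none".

12:10

Zara free within 10:30–16:30: 10:30–13:50, 15:10–16:30.
Emeka ∩ Jamal: 10:50–11:20, 12:00–12:40, 13:00–13:10, 15:40–16:30.
Emeka ∩ Jamal ∩ Freya: 12:10–12:40, 13:00–13:10, 15:40–16:00.
Emeka ∩ Jamal ∩ Freya ∩ Zara: 12:10–12:40, 13:00–13:10, 15:40–16:00.
Restricted to 12:10–16:00: 12:10–12:40, 13:00–13:10, 15:40–16:00.
Windows ≥ 30 min: 12:10–12:40.
Latest start in the last window 12:10–12:40 is 12:40 − 30 min = 12:10.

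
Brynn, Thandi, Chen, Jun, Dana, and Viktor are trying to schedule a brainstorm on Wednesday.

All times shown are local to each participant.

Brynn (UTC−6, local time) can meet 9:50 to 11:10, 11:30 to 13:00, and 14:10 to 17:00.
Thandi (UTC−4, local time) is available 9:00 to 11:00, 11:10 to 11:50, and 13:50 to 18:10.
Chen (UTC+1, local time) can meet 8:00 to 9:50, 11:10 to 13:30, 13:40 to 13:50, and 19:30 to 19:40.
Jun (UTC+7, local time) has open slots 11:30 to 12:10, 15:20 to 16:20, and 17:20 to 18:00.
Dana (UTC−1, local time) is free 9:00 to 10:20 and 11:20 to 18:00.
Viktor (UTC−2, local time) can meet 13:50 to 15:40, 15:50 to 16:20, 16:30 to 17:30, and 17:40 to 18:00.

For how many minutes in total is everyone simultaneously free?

Brynn → UTC: 15:50–17:10, 17:30–19:00, 20:10–23:00.
Thandi → UTC: 13:00–15:00, 15:10–15:50, 17:50–22:10.
Chen → UTC: 07:00–08:50, 10:10–12:30, 12:40–12:50, 18:30–18:40.
Jun → UTC: 04:30–05:10, 08:20–09:20, 10:20–11:00.
Dana → UTC: 10:00–11:20, 12:20–19:00.
Viktor → UTC: 15:50–17:40, 17:50–18:20, 18:30–19:30, 19:40–20:00.
Brynn ∩ Thandi: 17:50–19:00, 20:10–22:10.
Brynn ∩ Thandi ∩ Chen: 18:30–18:40.
Brynn ∩ Thandi ∩ Chen ∩ Jun: (none).
Brynn ∩ Thandi ∩ Chen ∩ Jun ∩ Dana: (none).
Brynn ∩ Thandi ∩ Chen ∩ Jun ∩ Dana ∩ Viktor: (none).
Total common minutes: 0.

0 minutes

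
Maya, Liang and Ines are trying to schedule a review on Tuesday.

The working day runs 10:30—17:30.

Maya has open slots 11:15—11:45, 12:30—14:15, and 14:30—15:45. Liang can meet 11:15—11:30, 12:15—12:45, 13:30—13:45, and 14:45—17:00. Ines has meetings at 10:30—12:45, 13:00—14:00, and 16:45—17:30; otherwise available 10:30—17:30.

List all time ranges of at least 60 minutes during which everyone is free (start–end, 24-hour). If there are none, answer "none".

Ines free within 10:30–17:30: 12:45–13:00, 14:00–16:45.
Maya ∩ Liang: 11:15–11:30, 12:30–12:45, 13:30–13:45, 14:45–15:45.
Maya ∩ Liang ∩ Ines: 14:45–15:45.
Windows ≥ 60 min: 14:45–15:45.

14:45–15:45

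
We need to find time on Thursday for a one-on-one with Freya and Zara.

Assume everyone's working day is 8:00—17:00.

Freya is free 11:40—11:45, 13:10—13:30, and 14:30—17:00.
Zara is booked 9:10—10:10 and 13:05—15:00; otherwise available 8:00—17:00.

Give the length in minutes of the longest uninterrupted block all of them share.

Zara free within 08:00–17:00: 08:00–09:10, 10:10–13:05, 15:00–17:00.
Freya ∩ Zara: 11:40–11:45, 15:00–17:00.
Common window lengths: 5, 120 min; longest is 120.

120 minutes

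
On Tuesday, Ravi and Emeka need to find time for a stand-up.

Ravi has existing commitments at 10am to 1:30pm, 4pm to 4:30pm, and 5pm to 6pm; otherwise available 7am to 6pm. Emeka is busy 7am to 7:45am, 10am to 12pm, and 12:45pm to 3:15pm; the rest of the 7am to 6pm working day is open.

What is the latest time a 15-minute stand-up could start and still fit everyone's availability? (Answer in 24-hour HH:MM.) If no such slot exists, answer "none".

16:45

Ravi free within 07:00–18:00: 07:00–10:00, 13:30–16:00, 16:30–17:00.
Emeka free within 07:00–18:00: 07:45–10:00, 12:00–12:45, 15:15–18:00.
Ravi ∩ Emeka: 07:45–10:00, 15:15–16:00, 16:30–17:00.
Windows ≥ 15 min: 07:45–10:00, 15:15–16:00, 16:30–17:00.
Latest start in the last window 16:30–17:00 is 17:00 − 15 min = 16:45.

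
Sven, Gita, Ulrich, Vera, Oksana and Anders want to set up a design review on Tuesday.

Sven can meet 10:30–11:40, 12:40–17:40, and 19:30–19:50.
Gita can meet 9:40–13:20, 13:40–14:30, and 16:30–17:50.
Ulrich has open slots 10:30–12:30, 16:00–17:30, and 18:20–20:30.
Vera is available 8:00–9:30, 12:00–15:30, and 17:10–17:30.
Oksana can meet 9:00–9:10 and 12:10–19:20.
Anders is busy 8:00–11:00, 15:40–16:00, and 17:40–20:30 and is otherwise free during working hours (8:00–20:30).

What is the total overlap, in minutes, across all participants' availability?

Anders free within 08:00–20:30: 11:00–15:40, 16:00–17:40.
Sven ∩ Gita: 10:30–11:40, 12:40–13:20, 13:40–14:30, 16:30–17:40.
Sven ∩ Gita ∩ Ulrich: 10:30–11:40, 16:30–17:30.
Sven ∩ Gita ∩ Ulrich ∩ Vera: 17:10–17:30.
Sven ∩ Gita ∩ Ulrich ∩ Vera ∩ Oksana: 17:10–17:30.
Sven ∩ Gita ∩ Ulrich ∩ Vera ∩ Oksana ∩ Anders: 17:10–17:30.
Total common minutes: 20.

20 minutes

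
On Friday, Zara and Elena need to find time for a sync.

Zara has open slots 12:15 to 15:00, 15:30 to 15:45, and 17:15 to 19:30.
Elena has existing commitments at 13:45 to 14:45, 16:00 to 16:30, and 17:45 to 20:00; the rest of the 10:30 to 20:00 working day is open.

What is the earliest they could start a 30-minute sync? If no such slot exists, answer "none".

12:15

Elena free within 10:30–20:00: 10:30–13:45, 14:45–16:00, 16:30–17:45.
Zara ∩ Elena: 12:15–13:45, 14:45–15:00, 15:30–15:45, 17:15–17:45.
Windows ≥ 30 min: 12:15–13:45, 17:15–17:45.
Earliest such window starts at 12:15.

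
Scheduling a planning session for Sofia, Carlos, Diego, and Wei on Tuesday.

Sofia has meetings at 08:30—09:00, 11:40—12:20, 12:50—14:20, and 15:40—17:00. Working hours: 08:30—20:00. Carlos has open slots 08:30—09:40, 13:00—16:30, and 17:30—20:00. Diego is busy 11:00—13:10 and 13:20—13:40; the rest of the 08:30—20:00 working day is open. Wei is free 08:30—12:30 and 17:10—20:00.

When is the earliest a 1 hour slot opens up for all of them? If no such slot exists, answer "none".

Sofia free within 08:30–20:00: 09:00–11:40, 12:20–12:50, 14:20–15:40, 17:00–20:00.
Diego free within 08:30–20:00: 08:30–11:00, 13:10–13:20, 13:40–20:00.
Sofia ∩ Carlos: 09:00–09:40, 14:20–15:40, 17:30–20:00.
Sofia ∩ Carlos ∩ Diego: 09:00–09:40, 14:20–15:40, 17:30–20:00.
Sofia ∩ Carlos ∩ Diego ∩ Wei: 09:00–09:40, 17:30–20:00.
Windows ≥ 60 min: 17:30–20:00.
Earliest such window starts at 17:30.

17:30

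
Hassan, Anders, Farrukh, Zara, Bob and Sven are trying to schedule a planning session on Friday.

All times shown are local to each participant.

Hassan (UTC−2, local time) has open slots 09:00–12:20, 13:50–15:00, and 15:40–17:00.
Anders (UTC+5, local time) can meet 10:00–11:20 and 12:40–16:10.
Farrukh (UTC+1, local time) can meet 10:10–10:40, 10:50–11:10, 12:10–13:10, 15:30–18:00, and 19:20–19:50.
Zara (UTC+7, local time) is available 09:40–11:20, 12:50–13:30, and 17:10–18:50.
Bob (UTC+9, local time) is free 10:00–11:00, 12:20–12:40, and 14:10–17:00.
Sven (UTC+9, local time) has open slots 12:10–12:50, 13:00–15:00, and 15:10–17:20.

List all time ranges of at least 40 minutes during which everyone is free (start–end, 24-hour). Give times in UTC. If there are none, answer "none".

Hassan → UTC: 11:00–14:20, 15:50–17:00, 17:40–19:00.
Anders → UTC: 05:00–06:20, 07:40–11:10.
Farrukh → UTC: 09:10–09:40, 09:50–10:10, 11:10–12:10, 14:30–17:00, 18:20–18:50.
Zara → UTC: 02:40–04:20, 05:50–06:30, 10:10–11:50.
Bob → UTC: 01:00–02:00, 03:20–03:40, 05:10–08:00.
Sven → UTC: 03:10–03:50, 04:00–06:00, 06:10–08:20.
Hassan ∩ Anders: 11:00–11:10.
Hassan ∩ Anders ∩ Farrukh: (none).
Hassan ∩ Anders ∩ Farrukh ∩ Zara: (none).
Hassan ∩ Anders ∩ Farrukh ∩ Zara ∩ Bob: (none).
Hassan ∩ Anders ∩ Farrukh ∩ Zara ∩ Bob ∩ Sven: (none).
Windows ≥ 40 min: (none).

none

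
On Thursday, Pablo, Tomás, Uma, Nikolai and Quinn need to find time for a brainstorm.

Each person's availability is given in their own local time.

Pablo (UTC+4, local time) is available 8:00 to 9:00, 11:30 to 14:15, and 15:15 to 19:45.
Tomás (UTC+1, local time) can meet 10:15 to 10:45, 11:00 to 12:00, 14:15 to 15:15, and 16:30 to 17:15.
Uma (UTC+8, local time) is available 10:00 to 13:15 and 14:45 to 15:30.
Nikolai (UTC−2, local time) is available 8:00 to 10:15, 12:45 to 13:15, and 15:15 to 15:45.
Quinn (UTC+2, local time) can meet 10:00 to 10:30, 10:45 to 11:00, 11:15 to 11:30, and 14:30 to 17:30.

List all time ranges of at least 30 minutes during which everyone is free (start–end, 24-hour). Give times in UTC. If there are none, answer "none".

none

Pablo → UTC: 04:00–05:00, 07:30–10:15, 11:15–15:45.
Tomás → UTC: 09:15–09:45, 10:00–11:00, 13:15–14:15, 15:30–16:15.
Uma → UTC: 02:00–05:15, 06:45–07:30.
Nikolai → UTC: 10:00–12:15, 14:45–15:15, 17:15–17:45.
Quinn → UTC: 08:00–08:30, 08:45–09:00, 09:15–09:30, 12:30–15:30.
Pablo ∩ Tomás: 09:15–09:45, 10:00–10:15, 13:15–14:15, 15:30–15:45.
Pablo ∩ Tomás ∩ Uma: (none).
Pablo ∩ Tomás ∩ Uma ∩ Nikolai: (none).
Pablo ∩ Tomás ∩ Uma ∩ Nikolai ∩ Quinn: (none).
Windows ≥ 30 min: (none).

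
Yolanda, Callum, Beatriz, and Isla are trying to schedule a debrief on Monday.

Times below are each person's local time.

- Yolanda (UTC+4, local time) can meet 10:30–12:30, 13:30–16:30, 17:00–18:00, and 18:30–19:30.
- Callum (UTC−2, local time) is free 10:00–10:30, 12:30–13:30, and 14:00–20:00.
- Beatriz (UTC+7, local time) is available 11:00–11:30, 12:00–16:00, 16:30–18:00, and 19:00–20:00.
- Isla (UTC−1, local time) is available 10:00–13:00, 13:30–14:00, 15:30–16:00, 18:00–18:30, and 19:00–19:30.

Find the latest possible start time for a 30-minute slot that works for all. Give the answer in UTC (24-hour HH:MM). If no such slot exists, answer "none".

Yolanda → UTC: 06:30–08:30, 09:30–12:30, 13:00–14:00, 14:30–15:30.
Callum → UTC: 12:00–12:30, 14:30–15:30, 16:00–22:00.
Beatriz → UTC: 04:00–04:30, 05:00–09:00, 09:30–11:00, 12:00–13:00.
Isla → UTC: 11:00–14:00, 14:30–15:00, 16:30–17:00, 19:00–19:30, 20:00–20:30.
Yolanda ∩ Callum: 12:00–12:30, 14:30–15:30.
Yolanda ∩ Callum ∩ Beatriz: 12:00–12:30.
Yolanda ∩ Callum ∩ Beatriz ∩ Isla: 12:00–12:30.
Windows ≥ 30 min: 12:00–12:30.
Latest start in the last window 12:00–12:30 is 12:30 − 30 min = 12:00.

12:00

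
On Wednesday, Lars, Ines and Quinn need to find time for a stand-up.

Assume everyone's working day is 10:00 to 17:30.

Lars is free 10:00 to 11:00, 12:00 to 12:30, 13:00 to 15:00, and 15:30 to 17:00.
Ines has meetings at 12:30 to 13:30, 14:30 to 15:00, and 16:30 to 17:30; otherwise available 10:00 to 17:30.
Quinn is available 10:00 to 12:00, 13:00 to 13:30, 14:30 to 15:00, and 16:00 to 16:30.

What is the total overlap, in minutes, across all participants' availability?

90 minutes

Ines free within 10:00–17:30: 10:00–12:30, 13:30–14:30, 15:00–16:30.
Lars ∩ Ines: 10:00–11:00, 12:00–12:30, 13:30–14:30, 15:30–16:30.
Lars ∩ Ines ∩ Quinn: 10:00–11:00, 16:00–16:30.
Total common minutes: 60 + 30 = 90.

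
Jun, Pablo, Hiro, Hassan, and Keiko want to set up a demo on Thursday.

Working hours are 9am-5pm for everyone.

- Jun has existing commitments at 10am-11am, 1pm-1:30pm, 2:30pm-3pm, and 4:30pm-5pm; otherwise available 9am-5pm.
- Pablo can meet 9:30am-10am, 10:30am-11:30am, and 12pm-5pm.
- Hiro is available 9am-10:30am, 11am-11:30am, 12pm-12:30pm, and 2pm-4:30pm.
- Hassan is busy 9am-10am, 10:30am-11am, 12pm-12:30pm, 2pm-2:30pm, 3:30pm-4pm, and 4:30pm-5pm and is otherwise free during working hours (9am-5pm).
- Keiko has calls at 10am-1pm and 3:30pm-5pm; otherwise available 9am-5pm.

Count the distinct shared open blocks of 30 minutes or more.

Jun free within 09:00–17:00: 09:00–10:00, 11:00–13:00, 13:30–14:30, 15:00–16:30.
Hassan free within 09:00–17:00: 10:00–10:30, 11:00–12:00, 12:30–14:00, 14:30–15:30, 16:00–16:30.
Keiko free within 09:00–17:00: 09:00–10:00, 13:00–15:30.
Jun ∩ Pablo: 09:30–10:00, 11:00–11:30, 12:00–13:00, 13:30–14:30, 15:00–16:30.
Jun ∩ Pablo ∩ Hiro: 09:30–10:00, 11:00–11:30, 12:00–12:30, 14:00–14:30, 15:00–16:30.
Jun ∩ Pablo ∩ Hiro ∩ Hassan: 11:00–11:30, 15:00–15:30, 16:00–16:30.
Jun ∩ Pablo ∩ Hiro ∩ Hassan ∩ Keiko: 15:00–15:30.
Windows ≥ 30 min: 15:00–15:30.
That's 1 window.

1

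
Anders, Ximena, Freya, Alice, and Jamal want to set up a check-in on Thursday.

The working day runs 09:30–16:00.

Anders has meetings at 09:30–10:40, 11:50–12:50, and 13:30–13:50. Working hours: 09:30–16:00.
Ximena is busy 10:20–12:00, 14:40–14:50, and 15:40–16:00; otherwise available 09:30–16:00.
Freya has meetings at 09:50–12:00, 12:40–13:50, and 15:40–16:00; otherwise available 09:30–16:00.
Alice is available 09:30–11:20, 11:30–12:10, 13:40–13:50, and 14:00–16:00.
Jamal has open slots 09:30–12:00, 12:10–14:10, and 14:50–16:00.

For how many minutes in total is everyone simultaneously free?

Anders free within 09:30–16:00: 10:40–11:50, 12:50–13:30, 13:50–16:00.
Ximena free within 09:30–16:00: 09:30–10:20, 12:00–14:40, 14:50–15:40.
Freya free within 09:30–16:00: 09:30–09:50, 12:00–12:40, 13:50–15:40.
Anders ∩ Ximena: 12:50–13:30, 13:50–14:40, 14:50–15:40.
Anders ∩ Ximena ∩ Freya: 13:50–14:40, 14:50–15:40.
Anders ∩ Ximena ∩ Freya ∩ Alice: 14:00–14:40, 14:50–15:40.
Anders ∩ Ximena ∩ Freya ∩ Alice ∩ Jamal: 14:00–14:10, 14:50–15:40.
Total common minutes: 10 + 50 = 60.

60 minutes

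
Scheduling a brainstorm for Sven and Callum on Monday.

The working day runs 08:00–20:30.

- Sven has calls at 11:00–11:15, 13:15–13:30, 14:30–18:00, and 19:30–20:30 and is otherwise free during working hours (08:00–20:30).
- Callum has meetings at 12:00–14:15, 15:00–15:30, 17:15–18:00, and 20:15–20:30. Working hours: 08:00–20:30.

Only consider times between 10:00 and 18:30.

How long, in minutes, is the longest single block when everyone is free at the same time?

60 minutes

Sven free within 08:00–20:30: 08:00–11:00, 11:15–13:15, 13:30–14:30, 18:00–19:30.
Callum free within 08:00–20:30: 08:00–12:00, 14:15–15:00, 15:30–17:15, 18:00–20:15.
Sven ∩ Callum: 08:00–11:00, 11:15–12:00, 14:15–14:30, 18:00–19:30.
Restricted to 10:00–18:30: 10:00–11:00, 11:15–12:00, 14:15–14:30, 18:00–18:30.
Common window lengths: 60, 45, 15, 30 min; longest is 60.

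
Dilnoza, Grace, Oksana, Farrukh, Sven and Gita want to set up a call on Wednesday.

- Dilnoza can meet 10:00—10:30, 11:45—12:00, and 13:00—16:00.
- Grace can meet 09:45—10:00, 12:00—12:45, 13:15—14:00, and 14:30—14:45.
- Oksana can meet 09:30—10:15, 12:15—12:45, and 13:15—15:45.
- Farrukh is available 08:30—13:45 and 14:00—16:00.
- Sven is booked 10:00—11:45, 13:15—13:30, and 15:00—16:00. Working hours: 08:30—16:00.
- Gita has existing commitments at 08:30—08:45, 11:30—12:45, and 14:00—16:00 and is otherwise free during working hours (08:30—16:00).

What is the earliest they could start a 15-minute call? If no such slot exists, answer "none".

13:30

Sven free within 08:30–16:00: 08:30–10:00, 11:45–13:15, 13:30–15:00.
Gita free within 08:30–16:00: 08:45–11:30, 12:45–14:00.
Dilnoza ∩ Grace: 13:15–14:00, 14:30–14:45.
Dilnoza ∩ Grace ∩ Oksana: 13:15–14:00, 14:30–14:45.
Dilnoza ∩ Grace ∩ Oksana ∩ Farrukh: 13:15–13:45, 14:30–14:45.
Dilnoza ∩ Grace ∩ Oksana ∩ Farrukh ∩ Sven: 13:30–13:45, 14:30–14:45.
Dilnoza ∩ Grace ∩ Oksana ∩ Farrukh ∩ Sven ∩ Gita: 13:30–13:45.
Windows ≥ 15 min: 13:30–13:45.
Earliest such window starts at 13:30.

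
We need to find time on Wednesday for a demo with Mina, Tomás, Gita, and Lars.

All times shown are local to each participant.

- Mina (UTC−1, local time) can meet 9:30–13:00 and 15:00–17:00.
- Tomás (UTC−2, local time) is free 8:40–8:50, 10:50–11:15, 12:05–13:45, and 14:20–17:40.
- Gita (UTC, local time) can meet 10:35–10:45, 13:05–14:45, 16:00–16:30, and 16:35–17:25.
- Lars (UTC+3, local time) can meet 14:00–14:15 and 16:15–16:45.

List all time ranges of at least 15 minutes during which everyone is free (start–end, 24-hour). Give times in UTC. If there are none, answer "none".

Mina → UTC: 10:30–14:00, 16:00–18:00.
Tomás → UTC: 10:40–10:50, 12:50–13:15, 14:05–15:45, 16:20–19:40.
Gita → UTC: 10:35–10:45, 13:05–14:45, 16:00–16:30, 16:35–17:25.
Lars → UTC: 11:00–11:15, 13:15–13:45.
Mina ∩ Tomás: 10:40–10:50, 12:50–13:15, 16:20–18:00.
Mina ∩ Tomás ∩ Gita: 10:40–10:45, 13:05–13:15, 16:20–16:30, 16:35–17:25.
Mina ∩ Tomás ∩ Gita ∩ Lars: (none).
Windows ≥ 15 min: (none).

none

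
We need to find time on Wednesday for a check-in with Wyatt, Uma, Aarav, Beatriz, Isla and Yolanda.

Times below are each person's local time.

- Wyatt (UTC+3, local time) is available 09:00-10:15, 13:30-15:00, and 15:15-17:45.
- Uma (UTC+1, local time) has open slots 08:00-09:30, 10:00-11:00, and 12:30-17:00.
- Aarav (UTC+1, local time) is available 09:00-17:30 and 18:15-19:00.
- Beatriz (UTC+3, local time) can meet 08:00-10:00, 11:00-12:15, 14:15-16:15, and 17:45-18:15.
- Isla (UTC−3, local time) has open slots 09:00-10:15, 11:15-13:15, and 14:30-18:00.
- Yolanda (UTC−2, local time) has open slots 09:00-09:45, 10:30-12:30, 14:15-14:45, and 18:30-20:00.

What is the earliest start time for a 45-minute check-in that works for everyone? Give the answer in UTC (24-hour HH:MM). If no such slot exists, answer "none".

12:30

Wyatt → UTC: 06:00–07:15, 10:30–12:00, 12:15–14:45.
Uma → UTC: 07:00–08:30, 09:00–10:00, 11:30–16:00.
Aarav → UTC: 08:00–16:30, 17:15–18:00.
Beatriz → UTC: 05:00–07:00, 08:00–09:15, 11:15–13:15, 14:45–15:15.
Isla → UTC: 12:00–13:15, 14:15–16:15, 17:30–21:00.
Yolanda → UTC: 11:00–11:45, 12:30–14:30, 16:15–16:45, 20:30–22:00.
Wyatt ∩ Uma: 07:00–07:15, 11:30–12:00, 12:15–14:45.
Wyatt ∩ Uma ∩ Aarav: 11:30–12:00, 12:15–14:45.
Wyatt ∩ Uma ∩ Aarav ∩ Beatriz: 11:30–12:00, 12:15–13:15.
Wyatt ∩ Uma ∩ Aarav ∩ Beatriz ∩ Isla: 12:15–13:15.
Wyatt ∩ Uma ∩ Aarav ∩ Beatriz ∩ Isla ∩ Yolanda: 12:30–13:15.
Windows ≥ 45 min: 12:30–13:15.
Earliest such window starts at 12:30.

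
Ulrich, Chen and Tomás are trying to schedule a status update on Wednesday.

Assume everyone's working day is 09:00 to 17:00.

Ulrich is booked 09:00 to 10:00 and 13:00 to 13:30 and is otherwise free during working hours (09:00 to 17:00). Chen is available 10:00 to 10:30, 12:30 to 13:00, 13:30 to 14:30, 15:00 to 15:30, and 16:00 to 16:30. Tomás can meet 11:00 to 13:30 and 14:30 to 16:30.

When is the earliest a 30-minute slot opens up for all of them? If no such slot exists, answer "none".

Ulrich free within 09:00–17:00: 10:00–13:00, 13:30–17:00.
Ulrich ∩ Chen: 10:00–10:30, 12:30–13:00, 13:30–14:30, 15:00–15:30, 16:00–16:30.
Ulrich ∩ Chen ∩ Tomás: 12:30–13:00, 15:00–15:30, 16:00–16:30.
Windows ≥ 30 min: 12:30–13:00, 15:00–15:30, 16:00–16:30.
Earliest such window starts at 12:30.

12:30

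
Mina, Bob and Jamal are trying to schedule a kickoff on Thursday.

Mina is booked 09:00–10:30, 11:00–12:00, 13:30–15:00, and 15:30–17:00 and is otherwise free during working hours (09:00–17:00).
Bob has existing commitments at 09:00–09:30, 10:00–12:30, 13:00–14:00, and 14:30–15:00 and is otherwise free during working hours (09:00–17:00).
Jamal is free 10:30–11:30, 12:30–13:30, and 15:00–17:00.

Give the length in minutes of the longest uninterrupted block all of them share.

30 minutes

Mina free within 09:00–17:00: 10:30–11:00, 12:00–13:30, 15:00–15:30.
Bob free within 09:00–17:00: 09:30–10:00, 12:30–13:00, 14:00–14:30, 15:00–17:00.
Mina ∩ Bob: 12:30–13:00, 15:00–15:30.
Mina ∩ Bob ∩ Jamal: 12:30–13:00, 15:00–15:30.
Common window lengths: 30, 30 min; longest is 30.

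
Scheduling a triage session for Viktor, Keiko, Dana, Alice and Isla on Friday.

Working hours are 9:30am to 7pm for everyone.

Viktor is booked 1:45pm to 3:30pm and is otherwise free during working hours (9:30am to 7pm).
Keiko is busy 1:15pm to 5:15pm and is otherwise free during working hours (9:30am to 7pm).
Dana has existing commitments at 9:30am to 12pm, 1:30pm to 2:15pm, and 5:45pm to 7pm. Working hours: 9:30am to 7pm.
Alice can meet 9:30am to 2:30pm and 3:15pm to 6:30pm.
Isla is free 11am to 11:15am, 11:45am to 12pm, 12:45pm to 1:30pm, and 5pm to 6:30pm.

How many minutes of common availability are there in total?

Viktor free within 09:30–19:00: 09:30–13:45, 15:30–19:00.
Keiko free within 09:30–19:00: 09:30–13:15, 17:15–19:00.
Dana free within 09:30–19:00: 12:00–13:30, 14:15–17:45.
Viktor ∩ Keiko: 09:30–13:15, 17:15–19:00.
Viktor ∩ Keiko ∩ Dana: 12:00–13:15, 17:15–17:45.
Viktor ∩ Keiko ∩ Dana ∩ Alice: 12:00–13:15, 17:15–17:45.
Viktor ∩ Keiko ∩ Dana ∩ Alice ∩ Isla: 12:45–13:15, 17:15–17:45.
Total common minutes: 30 + 30 = 60.

60 minutes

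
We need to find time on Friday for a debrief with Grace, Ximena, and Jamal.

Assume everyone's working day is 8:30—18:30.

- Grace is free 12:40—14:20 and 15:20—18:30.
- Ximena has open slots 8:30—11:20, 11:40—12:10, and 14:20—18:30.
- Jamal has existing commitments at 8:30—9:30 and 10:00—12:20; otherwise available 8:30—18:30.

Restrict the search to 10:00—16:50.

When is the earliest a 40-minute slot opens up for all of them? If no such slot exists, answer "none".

15:20

Jamal free within 08:30–18:30: 09:30–10:00, 12:20–18:30.
Grace ∩ Ximena: 15:20–18:30.
Grace ∩ Ximena ∩ Jamal: 15:20–18:30.
Restricted to 10:00–16:50: 15:20–16:50.
Windows ≥ 40 min: 15:20–16:50.
Earliest such window starts at 15:20.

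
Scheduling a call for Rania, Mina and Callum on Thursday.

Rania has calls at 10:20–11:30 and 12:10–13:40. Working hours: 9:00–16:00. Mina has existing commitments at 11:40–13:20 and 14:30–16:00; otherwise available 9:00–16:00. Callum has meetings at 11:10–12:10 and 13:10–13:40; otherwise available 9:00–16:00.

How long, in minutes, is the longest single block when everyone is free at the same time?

80 minutes

Rania free within 09:00–16:00: 09:00–10:20, 11:30–12:10, 13:40–16:00.
Mina free within 09:00–16:00: 09:00–11:40, 13:20–14:30.
Callum free within 09:00–16:00: 09:00–11:10, 12:10–13:10, 13:40–16:00.
Rania ∩ Mina: 09:00–10:20, 11:30–11:40, 13:40–14:30.
Rania ∩ Mina ∩ Callum: 09:00–10:20, 13:40–14:30.
Common window lengths: 80, 50 min; longest is 80.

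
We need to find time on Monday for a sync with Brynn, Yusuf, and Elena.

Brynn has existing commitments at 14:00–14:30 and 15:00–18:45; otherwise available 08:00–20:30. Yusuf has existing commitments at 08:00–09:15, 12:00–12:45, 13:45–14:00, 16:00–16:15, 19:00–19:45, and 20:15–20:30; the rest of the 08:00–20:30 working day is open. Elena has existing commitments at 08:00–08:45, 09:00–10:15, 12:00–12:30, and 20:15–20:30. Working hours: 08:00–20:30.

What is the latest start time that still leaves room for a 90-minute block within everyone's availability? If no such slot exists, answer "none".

Brynn free within 08:00–20:30: 08:00–14:00, 14:30–15:00, 18:45–20:30.
Yusuf free within 08:00–20:30: 09:15–12:00, 12:45–13:45, 14:00–16:00, 16:15–19:00, 19:45–20:15.
Elena free within 08:00–20:30: 08:45–09:00, 10:15–12:00, 12:30–20:15.
Brynn ∩ Yusuf: 09:15–12:00, 12:45–13:45, 14:30–15:00, 18:45–19:00, 19:45–20:15.
Brynn ∩ Yusuf ∩ Elena: 10:15–12:00, 12:45–13:45, 14:30–15:00, 18:45–19:00, 19:45–20:15.
Windows ≥ 90 min: 10:15–12:00.
Latest start in the last window 10:15–12:00 is 12:00 − 90 min = 10:30.

10:30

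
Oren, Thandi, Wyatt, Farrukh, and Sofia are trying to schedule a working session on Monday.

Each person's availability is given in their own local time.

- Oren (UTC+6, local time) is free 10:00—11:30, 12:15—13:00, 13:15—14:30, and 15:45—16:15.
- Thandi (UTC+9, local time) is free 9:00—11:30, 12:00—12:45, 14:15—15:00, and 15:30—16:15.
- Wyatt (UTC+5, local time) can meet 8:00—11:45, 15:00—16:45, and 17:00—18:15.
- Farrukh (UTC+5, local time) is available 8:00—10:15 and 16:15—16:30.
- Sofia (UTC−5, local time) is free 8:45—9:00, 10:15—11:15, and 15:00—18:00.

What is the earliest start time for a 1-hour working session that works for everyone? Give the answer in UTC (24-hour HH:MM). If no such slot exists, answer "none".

none

Oren → UTC: 04:00–05:30, 06:15–07:00, 07:15–08:30, 09:45–10:15.
Thandi → UTC: 00:00–02:30, 03:00–03:45, 05:15–06:00, 06:30–07:15.
Wyatt → UTC: 03:00–06:45, 10:00–11:45, 12:00–13:15.
Farrukh → UTC: 03:00–05:15, 11:15–11:30.
Sofia → UTC: 13:45–14:00, 15:15–16:15, 20:00–23:00.
Oren ∩ Thandi: 05:15–05:30, 06:30–07:00.
Oren ∩ Thandi ∩ Wyatt: 05:15–05:30, 06:30–06:45.
Oren ∩ Thandi ∩ Wyatt ∩ Farrukh: (none).
Oren ∩ Thandi ∩ Wyatt ∩ Farrukh ∩ Sofia: (none).
Windows ≥ 60 min: (none).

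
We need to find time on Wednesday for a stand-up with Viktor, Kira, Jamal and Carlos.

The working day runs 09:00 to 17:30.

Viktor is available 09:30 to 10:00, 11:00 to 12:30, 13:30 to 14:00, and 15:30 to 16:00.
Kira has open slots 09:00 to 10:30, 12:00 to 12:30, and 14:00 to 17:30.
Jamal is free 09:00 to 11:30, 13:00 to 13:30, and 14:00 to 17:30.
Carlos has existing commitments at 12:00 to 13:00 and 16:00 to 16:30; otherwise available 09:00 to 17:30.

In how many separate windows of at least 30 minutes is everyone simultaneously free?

Carlos free within 09:00–17:30: 09:00–12:00, 13:00–16:00, 16:30–17:30.
Viktor ∩ Kira: 09:30–10:00, 12:00–12:30, 15:30–16:00.
Viktor ∩ Kira ∩ Jamal: 09:30–10:00, 15:30–16:00.
Viktor ∩ Kira ∩ Jamal ∩ Carlos: 09:30–10:00, 15:30–16:00.
Windows ≥ 30 min: 09:30–10:00, 15:30–16:00.
That's 2 windows.

2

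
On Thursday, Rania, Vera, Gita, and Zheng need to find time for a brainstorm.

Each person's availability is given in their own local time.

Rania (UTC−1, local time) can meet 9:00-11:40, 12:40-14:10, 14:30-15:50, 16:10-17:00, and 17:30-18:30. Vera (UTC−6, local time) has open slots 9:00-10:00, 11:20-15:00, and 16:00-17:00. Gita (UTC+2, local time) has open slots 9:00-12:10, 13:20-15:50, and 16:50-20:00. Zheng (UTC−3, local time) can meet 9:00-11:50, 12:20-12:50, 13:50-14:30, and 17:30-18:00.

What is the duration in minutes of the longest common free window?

Rania → UTC: 10:00–12:40, 13:40–15:10, 15:30–16:50, 17:10–18:00, 18:30–19:30.
Vera → UTC: 15:00–16:00, 17:20–21:00, 22:00–23:00.
Gita → UTC: 07:00–10:10, 11:20–13:50, 14:50–18:00.
Zheng → UTC: 12:00–14:50, 15:20–15:50, 16:50–17:30, 20:30–21:00.
Rania ∩ Vera: 15:00–15:10, 15:30–16:00, 17:20–18:00, 18:30–19:30.
Rania ∩ Vera ∩ Gita: 15:00–15:10, 15:30–16:00, 17:20–18:00.
Rania ∩ Vera ∩ Gita ∩ Zheng: 15:30–15:50, 17:20–17:30.
Common window lengths: 20, 10 min; longest is 20.

20 minutes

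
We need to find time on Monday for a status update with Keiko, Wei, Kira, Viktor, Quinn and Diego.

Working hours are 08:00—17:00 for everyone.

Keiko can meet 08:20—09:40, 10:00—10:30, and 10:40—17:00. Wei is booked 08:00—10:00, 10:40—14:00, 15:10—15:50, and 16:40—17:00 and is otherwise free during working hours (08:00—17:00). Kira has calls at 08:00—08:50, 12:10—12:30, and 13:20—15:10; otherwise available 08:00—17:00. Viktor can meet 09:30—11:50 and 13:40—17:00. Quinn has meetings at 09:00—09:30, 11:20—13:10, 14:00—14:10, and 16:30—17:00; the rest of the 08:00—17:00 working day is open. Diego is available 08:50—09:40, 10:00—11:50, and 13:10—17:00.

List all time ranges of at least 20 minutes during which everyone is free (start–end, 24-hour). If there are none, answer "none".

10:00–10:30, 15:50–16:30

Wei free within 08:00–17:00: 10:00–10:40, 14:00–15:10, 15:50–16:40.
Kira free within 08:00–17:00: 08:50–12:10, 12:30–13:20, 15:10–17:00.
Quinn free within 08:00–17:00: 08:00–09:00, 09:30–11:20, 13:10–14:00, 14:10–16:30.
Keiko ∩ Wei: 10:00–10:30, 14:00–15:10, 15:50–16:40.
Keiko ∩ Wei ∩ Kira: 10:00–10:30, 15:50–16:40.
Keiko ∩ Wei ∩ Kira ∩ Viktor: 10:00–10:30, 15:50–16:40.
Keiko ∩ Wei ∩ Kira ∩ Viktor ∩ Quinn: 10:00–10:30, 15:50–16:30.
Keiko ∩ Wei ∩ Kira ∩ Viktor ∩ Quinn ∩ Diego: 10:00–10:30, 15:50–16:30.
Windows ≥ 20 min: 10:00–10:30, 15:50–16:30.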